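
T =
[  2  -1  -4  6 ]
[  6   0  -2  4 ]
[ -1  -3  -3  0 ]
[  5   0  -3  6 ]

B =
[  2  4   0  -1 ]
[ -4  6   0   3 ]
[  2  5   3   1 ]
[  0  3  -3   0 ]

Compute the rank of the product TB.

First compute TB:
[[  0,   0, -30,  -9],
 [  8,  26, -18,  -8],
 [  4, -37,  -9, -11],
 [  4,  23, -27,  -8]]
Now row reduce the product.
Swap R1 ↔ R2
R3 ← R3 − (1/2)·R1: [0, -50, 0, -7]
R4 ← R4 − (1/2)·R1: [0, 10, -18, -4]
Swap R2 ↔ R3
R4 ← R4 + (1/5)·R2: [0, 0, -18, -27/5]
R4 ← R4 − (3/5)·R3: [0, 0, 0, 0]
3 nonzero rows, so rank(TB) = 3.

3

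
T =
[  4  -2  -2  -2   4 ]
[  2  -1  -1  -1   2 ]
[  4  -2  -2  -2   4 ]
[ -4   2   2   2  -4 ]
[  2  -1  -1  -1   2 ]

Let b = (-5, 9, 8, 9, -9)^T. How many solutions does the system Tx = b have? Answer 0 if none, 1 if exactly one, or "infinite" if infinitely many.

Row reduce the augmented matrix [T | b].
R2 ← R2 − (1/2)·R1: [0, 0, 0, 0, 0, 23/2]
R3 ← R3 − R1: [0, 0, 0, 0, 0, 13]
R4 ← R4 + R1: [0, 0, 0, 0, 0, 4]
R5 ← R5 − (1/2)·R1: [0, 0, 0, 0, 0, -13/2]
R3 ← R3 − (26/23)·R2: [0, 0, 0, 0, 0, 0]
R4 ← R4 − (8/23)·R2: [0, 0, 0, 0, 0, 0]
R5 ← R5 + (13/23)·R2: [0, 0, 0, 0, 0, 0]
The echelon form has 2 nonzero rows; the last pivot sits in the augmented column, so rank(T) = 1 but rank([T|b]) = 2.
Since the ranks differ, the system is inconsistent.
It has no solutions.

0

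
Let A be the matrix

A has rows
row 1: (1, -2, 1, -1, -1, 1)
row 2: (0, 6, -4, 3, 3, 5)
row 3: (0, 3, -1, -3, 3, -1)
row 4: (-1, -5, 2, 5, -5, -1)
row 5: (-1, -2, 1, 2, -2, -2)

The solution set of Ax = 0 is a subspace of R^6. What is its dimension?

3

Row reduce to echelon form.
R4 ← R4 + R1: [0, -7, 3, 4, -6, 0]
R5 ← R5 + R1: [0, -4, 2, 1, -3, -1]
R3 ← R3 − (1/2)·R2: [0, 0, 1, -9/2, 3/2, -7/2]
R4 ← R4 + (7/6)·R2: [0, 0, -5/3, 15/2, -5/2, 35/6]
R5 ← R5 + (2/3)·R2: [0, 0, -2/3, 3, -1, 7/3]
R4 ← R4 + (5/3)·R3: [0, 0, 0, 0, 0, 0]
R5 ← R5 + (2/3)·R3: [0, 0, 0, 0, 0, 0]
3 nonzero rows, so rank(A) = 3.
A has 6 columns; by rank–nullity, nullity = 6 − 3 = 3.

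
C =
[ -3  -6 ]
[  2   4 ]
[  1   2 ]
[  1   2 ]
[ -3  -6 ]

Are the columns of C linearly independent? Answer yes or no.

Row reduce C to echelon form.
R2 ← R2 + (2/3)·R1: [0, 0]
R3 ← R3 + (1/3)·R1: [0, 0]
R4 ← R4 + (1/3)·R1: [0, 0]
R5 ← R5 − R1: [0, 0]
1 pivot among 2 columns.
Only 1 < 2 pivot columns, so the columns are linearly dependent.

no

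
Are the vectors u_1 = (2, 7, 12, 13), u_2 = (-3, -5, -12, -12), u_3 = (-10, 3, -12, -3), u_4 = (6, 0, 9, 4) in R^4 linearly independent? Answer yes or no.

no

Form the matrix with these vectors as rows and row reduce.
R2 ← R2 + (3/2)·R1: [0, 11/2, 6, 15/2]
R3 ← R3 + (5)·R1: [0, 38, 48, 62]
R4 ← R4 − (3)·R1: [0, -21, -27, -35]
R3 ← R3 − (76/11)·R2: [0, 0, 72/11, 112/11]
R4 ← R4 + (42/11)·R2: [0, 0, -45/11, -70/11]
R4 ← R4 + (5/8)·R3: [0, 0, 0, 0]
3 nonzero rows, so the 4 vectors span a space of dimension 3.
Since 3 < 4, the vectors are linearly dependent.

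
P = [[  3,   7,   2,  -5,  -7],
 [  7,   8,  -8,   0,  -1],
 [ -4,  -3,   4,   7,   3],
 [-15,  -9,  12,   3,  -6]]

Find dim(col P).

Row reduce to echelon form.
R2 ← R2 − (7/3)·R1: [0, -25/3, -38/3, 35/3, 46/3]
R3 ← R3 + (4/3)·R1: [0, 19/3, 20/3, 1/3, -19/3]
R4 ← R4 + (5)·R1: [0, 26, 22, -22, -41]
R3 ← R3 + (19/25)·R2: [0, 0, -74/25, 46/5, 133/25]
R4 ← R4 + (78/25)·R2: [0, 0, -438/25, 72/5, 171/25]
R4 ← R4 − (219/37)·R3: [0, 0, 0, -1482/37, -912/37]
Echelon form has 4 nonzero rows, so rank(P) = 4.
The column space has dimension equal to the rank: 4.

4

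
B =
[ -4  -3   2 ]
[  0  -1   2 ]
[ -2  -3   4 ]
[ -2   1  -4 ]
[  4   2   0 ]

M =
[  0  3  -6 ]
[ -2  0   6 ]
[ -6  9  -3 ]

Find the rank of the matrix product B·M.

First compute BM:
[[ -6,   6,   0],
 [-10,  18, -12],
 [-18,  30, -18],
 [ 22, -42,  30],
 [ -4,  12, -12]]
Now row reduce the product.
R2 ← R2 − (5/3)·R1: [0, 8, -12]
R3 ← R3 − (3)·R1: [0, 12, -18]
R4 ← R4 + (11/3)·R1: [0, -20, 30]
R5 ← R5 − (2/3)·R1: [0, 8, -12]
R3 ← R3 − (3/2)·R2: [0, 0, 0]
R4 ← R4 + (5/2)·R2: [0, 0, 0]
R5 ← R5 − R2: [0, 0, 0]
2 nonzero rows, so rank(BM) = 2.

2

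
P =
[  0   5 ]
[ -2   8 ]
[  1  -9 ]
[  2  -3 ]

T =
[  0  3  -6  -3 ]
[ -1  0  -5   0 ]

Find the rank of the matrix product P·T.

First compute PT:
[[ -5,   0, -25,   0],
 [ -8,  -6, -28,   6],
 [  9,   3,  39,  -3],
 [  3,   6,   3,  -6]]
Now row reduce the product.
R2 ← R2 − (8/5)·R1: [0, -6, 12, 6]
R3 ← R3 + (9/5)·R1: [0, 3, -6, -3]
R4 ← R4 + (3/5)·R1: [0, 6, -12, -6]
R3 ← R3 + (1/2)·R2: [0, 0, 0, 0]
R4 ← R4 + R2: [0, 0, 0, 0]
2 nonzero rows, so rank(PT) = 2.

2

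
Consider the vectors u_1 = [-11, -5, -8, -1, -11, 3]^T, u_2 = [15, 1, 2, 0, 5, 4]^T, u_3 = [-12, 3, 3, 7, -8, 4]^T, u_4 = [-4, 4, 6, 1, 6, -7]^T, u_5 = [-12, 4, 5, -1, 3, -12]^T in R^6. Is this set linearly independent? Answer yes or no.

no

Form the matrix with these vectors as rows and row reduce.
R2 ← R2 + (15/11)·R1: [0, -64/11, -98/11, -15/11, -10, 89/11]
R3 ← R3 − (12/11)·R1: [0, 93/11, 129/11, 89/11, 4, 8/11]
R4 ← R4 − (4/11)·R1: [0, 64/11, 98/11, 15/11, 10, -89/11]
R5 ← R5 − (12/11)·R1: [0, 104/11, 151/11, 1/11, 15, -168/11]
R3 ← R3 + (93/64)·R2: [0, 0, -39/32, 391/64, -337/32, 799/64]
R4 ← R4 + R2: [0, 0, 0, 0, 0, 0]
R5 ← R5 + (13/8)·R2: [0, 0, -3/4, -17/8, -5/4, -17/8]
R5 ← R5 − (8/13)·R3: [0, 0, 0, -153/26, 68/13, -255/26]
Swap R4 ↔ R5
4 nonzero rows, so the 5 vectors span a space of dimension 4.
Since 4 < 5, the vectors are linearly dependent.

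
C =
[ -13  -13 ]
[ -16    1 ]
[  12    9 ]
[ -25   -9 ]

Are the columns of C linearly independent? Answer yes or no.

yes

Row reduce C to echelon form.
R2 ← R2 − (16/13)·R1: [0, 17]
R3 ← R3 + (12/13)·R1: [0, -3]
R4 ← R4 − (25/13)·R1: [0, 16]
R3 ← R3 + (3/17)·R2: [0, 0]
R4 ← R4 − (16/17)·R2: [0, 0]
2 pivots among 2 columns.
Every column is a pivot column, so the columns are linearly independent.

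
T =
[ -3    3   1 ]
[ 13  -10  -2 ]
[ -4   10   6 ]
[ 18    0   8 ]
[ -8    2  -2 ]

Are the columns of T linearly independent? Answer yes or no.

no

Row reduce T to echelon form.
R2 ← R2 + (13/3)·R1: [0, 3, 7/3]
R3 ← R3 − (4/3)·R1: [0, 6, 14/3]
R4 ← R4 + (6)·R1: [0, 18, 14]
R5 ← R5 − (8/3)·R1: [0, -6, -14/3]
R3 ← R3 − (2)·R2: [0, 0, 0]
R4 ← R4 − (6)·R2: [0, 0, 0]
R5 ← R5 + (2)·R2: [0, 0, 0]
2 pivots among 3 columns.
Only 2 < 3 pivot columns, so the columns are linearly dependent.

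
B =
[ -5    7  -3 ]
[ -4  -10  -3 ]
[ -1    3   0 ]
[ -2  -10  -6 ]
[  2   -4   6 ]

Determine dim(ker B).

0

Row reduce to echelon form.
R2 ← R2 − (4/5)·R1: [0, -78/5, -3/5]
R3 ← R3 − (1/5)·R1: [0, 8/5, 3/5]
R4 ← R4 − (2/5)·R1: [0, -64/5, -24/5]
R5 ← R5 + (2/5)·R1: [0, -6/5, 24/5]
R3 ← R3 + (4/39)·R2: [0, 0, 7/13]
R4 ← R4 − (32/39)·R2: [0, 0, -56/13]
R5 ← R5 − (1/13)·R2: [0, 0, 63/13]
R4 ← R4 + (8)·R3: [0, 0, 0]
R5 ← R5 − (9)·R3: [0, 0, 0]
3 nonzero rows, so rank(B) = 3.
B has 3 columns; by rank–nullity, nullity = 3 − 3 = 0.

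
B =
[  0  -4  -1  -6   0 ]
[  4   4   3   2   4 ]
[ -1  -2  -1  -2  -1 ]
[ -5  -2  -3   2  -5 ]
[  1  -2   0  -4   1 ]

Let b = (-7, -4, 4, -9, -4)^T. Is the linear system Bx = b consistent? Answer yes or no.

no

Row reduce the augmented matrix [B | b].
Swap R1 ↔ R2
R3 ← R3 + (1/4)·R1: [0, -1, -1/4, -3/2, 0, 3]
R4 ← R4 + (5/4)·R1: [0, 3, 3/4, 9/2, 0, -14]
R5 ← R5 − (1/4)·R1: [0, -3, -3/4, -9/2, 0, -3]
R3 ← R3 − (1/4)·R2: [0, 0, 0, 0, 0, 19/4]
R4 ← R4 + (3/4)·R2: [0, 0, 0, 0, 0, -77/4]
R5 ← R5 − (3/4)·R2: [0, 0, 0, 0, 0, 9/4]
R4 ← R4 + (77/19)·R3: [0, 0, 0, 0, 0, 0]
R5 ← R5 − (9/19)·R3: [0, 0, 0, 0, 0, 0]
The echelon form has 3 nonzero rows; the last pivot sits in the augmented column, so rank(B) = 2 but rank([B|b]) = 3.
Since the ranks differ, the system is inconsistent.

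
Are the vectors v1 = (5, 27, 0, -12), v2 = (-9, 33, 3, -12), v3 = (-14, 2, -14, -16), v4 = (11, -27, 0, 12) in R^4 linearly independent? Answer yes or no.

yes

Form the matrix with these vectors as rows and row reduce.
R2 ← R2 + (9/5)·R1: [0, 408/5, 3, -168/5]
R3 ← R3 + (14/5)·R1: [0, 388/5, -14, -248/5]
R4 ← R4 − (11/5)·R1: [0, -432/5, 0, 192/5]
R3 ← R3 − (97/102)·R2: [0, 0, -573/34, -300/17]
R4 ← R4 + (18/17)·R2: [0, 0, 54/17, 48/17]
R4 ← R4 + (36/191)·R3: [0, 0, 0, -96/191]
4 nonzero rows, so the 4 vectors span a space of dimension 4.
Since 4 = 4, the vectors are linearly independent.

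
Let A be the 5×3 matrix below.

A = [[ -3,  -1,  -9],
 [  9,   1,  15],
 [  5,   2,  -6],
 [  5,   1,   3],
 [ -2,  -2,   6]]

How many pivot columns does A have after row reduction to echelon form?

3

Row reduce to echelon form.
R2 ← R2 + (3)·R1: [0, -2, -12]
R3 ← R3 + (5/3)·R1: [0, 1/3, -21]
R4 ← R4 + (5/3)·R1: [0, -2/3, -12]
R5 ← R5 − (2/3)·R1: [0, -4/3, 12]
R3 ← R3 + (1/6)·R2: [0, 0, -23]
R4 ← R4 − (1/3)·R2: [0, 0, -8]
R5 ← R5 − (2/3)·R2: [0, 0, 20]
R4 ← R4 − (8/23)·R3: [0, 0, 0]
R5 ← R5 + (20/23)·R3: [0, 0, 0]
Echelon form has 3 nonzero rows, so rank(A) = 3.
Each nonzero row contributes one pivot column: 3 pivot columns.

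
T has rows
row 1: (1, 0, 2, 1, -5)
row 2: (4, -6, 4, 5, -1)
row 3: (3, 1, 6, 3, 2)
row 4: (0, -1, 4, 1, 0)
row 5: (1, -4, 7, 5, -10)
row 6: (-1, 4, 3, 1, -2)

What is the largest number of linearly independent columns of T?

5

Row reduce to echelon form.
R2 ← R2 − (4)·R1: [0, -6, -4, 1, 19]
R3 ← R3 − (3)·R1: [0, 1, 0, 0, 17]
R5 ← R5 − R1: [0, -4, 5, 4, -5]
R6 ← R6 + R1: [0, 4, 5, 2, -7]
R3 ← R3 + (1/6)·R2: [0, 0, -2/3, 1/6, 121/6]
R4 ← R4 − (1/6)·R2: [0, 0, 14/3, 5/6, -19/6]
R5 ← R5 − (2/3)·R2: [0, 0, 23/3, 10/3, -53/3]
R6 ← R6 + (2/3)·R2: [0, 0, 7/3, 8/3, 17/3]
R4 ← R4 + (7)·R3: [0, 0, 0, 2, 138]
R5 ← R5 + (23/2)·R3: [0, 0, 0, 21/4, 857/4]
R6 ← R6 + (7/2)·R3: [0, 0, 0, 13/4, 305/4]
R5 ← R5 − (21/8)·R4: [0, 0, 0, 0, -148]
R6 ← R6 − (13/8)·R4: [0, 0, 0, 0, -148]
R6 ← R6 − R5: [0, 0, 0, 0, 0]
Echelon form has 5 nonzero rows, so rank(T) = 5.
The rank gives the maximum number of linearly independent columns: 5.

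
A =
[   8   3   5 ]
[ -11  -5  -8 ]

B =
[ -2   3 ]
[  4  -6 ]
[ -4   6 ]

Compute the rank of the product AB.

First compute AB:
[[-24,  36],
 [ 34, -51]]
Now row reduce the product.
R2 ← R2 + (17/12)·R1: [0, 0]
1 nonzero row, so rank(AB) = 1.

1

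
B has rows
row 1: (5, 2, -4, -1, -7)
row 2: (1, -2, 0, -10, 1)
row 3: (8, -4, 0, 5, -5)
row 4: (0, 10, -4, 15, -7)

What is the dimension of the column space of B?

4

Row reduce to echelon form.
R2 ← R2 − (1/5)·R1: [0, -12/5, 4/5, -49/5, 12/5]
R3 ← R3 − (8/5)·R1: [0, -36/5, 32/5, 33/5, 31/5]
R3 ← R3 − (3)·R2: [0, 0, 4, 36, -1]
R4 ← R4 + (25/6)·R2: [0, 0, -2/3, -155/6, 3]
R4 ← R4 + (1/6)·R3: [0, 0, 0, -119/6, 17/6]
Echelon form has 4 nonzero rows, so rank(B) = 4.
The column space has dimension equal to the rank: 4.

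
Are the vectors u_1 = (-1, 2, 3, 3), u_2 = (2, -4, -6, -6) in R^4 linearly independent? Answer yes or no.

no

Form the matrix with these vectors as rows and row reduce.
R2 ← R2 + (2)·R1: [0, 0, 0, 0]
1 nonzero row, so the 2 vectors span a space of dimension 1.
Since 1 < 2, the vectors are linearly dependent.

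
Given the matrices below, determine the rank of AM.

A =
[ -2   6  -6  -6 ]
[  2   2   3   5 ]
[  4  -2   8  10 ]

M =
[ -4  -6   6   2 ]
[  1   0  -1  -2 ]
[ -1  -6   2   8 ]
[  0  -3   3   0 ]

3

First compute AM:
[[ 20,  66, -48, -64],
 [ -9, -45,  31,  24],
 [-26, -102,  72,  76]]
Now row reduce the product.
R2 ← R2 + (9/20)·R1: [0, -153/10, 47/5, -24/5]
R3 ← R3 + (13/10)·R1: [0, -81/5, 48/5, -36/5]
R3 ← R3 − (18/17)·R2: [0, 0, -6/17, -36/17]
3 nonzero rows, so rank(AM) = 3.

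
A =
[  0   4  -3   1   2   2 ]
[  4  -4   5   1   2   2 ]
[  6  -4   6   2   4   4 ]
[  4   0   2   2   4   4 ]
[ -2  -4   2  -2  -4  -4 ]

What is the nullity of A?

4

Row reduce to echelon form.
Swap R1 ↔ R2
R3 ← R3 − (3/2)·R1: [0, 2, -3/2, 1/2, 1, 1]
R4 ← R4 − R1: [0, 4, -3, 1, 2, 2]
R5 ← R5 + (1/2)·R1: [0, -6, 9/2, -3/2, -3, -3]
R3 ← R3 − (1/2)·R2: [0, 0, 0, 0, 0, 0]
R4 ← R4 − R2: [0, 0, 0, 0, 0, 0]
R5 ← R5 + (3/2)·R2: [0, 0, 0, 0, 0, 0]
2 nonzero rows, so rank(A) = 2.
A has 6 columns; by rank–nullity, nullity = 6 − 2 = 4.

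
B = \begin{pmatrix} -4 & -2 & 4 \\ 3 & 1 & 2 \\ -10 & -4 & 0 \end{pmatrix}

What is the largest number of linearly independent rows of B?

2

Row reduce to echelon form.
R2 ← R2 + (3/4)·R1: [0, -1/2, 5]
R3 ← R3 − (5/2)·R1: [0, 1, -10]
R3 ← R3 + (2)·R2: [0, 0, 0]
Echelon form has 2 nonzero rows, so rank(B) = 2.
The rank gives the maximum number of linearly independent rows: 2.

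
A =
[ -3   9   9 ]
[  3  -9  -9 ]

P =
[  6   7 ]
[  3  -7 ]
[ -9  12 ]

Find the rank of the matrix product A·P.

1

First compute AP:
[[-72,  24],
 [ 72, -24]]
Now row reduce the product.
R2 ← R2 + R1: [0, 0]
1 nonzero row, so rank(AP) = 1.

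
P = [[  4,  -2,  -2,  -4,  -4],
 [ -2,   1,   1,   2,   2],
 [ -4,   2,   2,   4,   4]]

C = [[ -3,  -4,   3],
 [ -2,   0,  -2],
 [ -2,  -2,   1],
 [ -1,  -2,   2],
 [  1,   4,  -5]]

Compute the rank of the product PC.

First compute PC:
[[ -4, -20,  26],
 [  2,  10, -13],
 [  4,  20, -26]]
Now row reduce the product.
R2 ← R2 + (1/2)·R1: [0, 0, 0]
R3 ← R3 + R1: [0, 0, 0]
1 nonzero row, so rank(PC) = 1.

1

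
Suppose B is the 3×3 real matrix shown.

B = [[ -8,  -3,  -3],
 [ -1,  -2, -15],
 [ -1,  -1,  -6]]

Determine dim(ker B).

Row reduce to echelon form.
R2 ← R2 − (1/8)·R1: [0, -13/8, -117/8]
R3 ← R3 − (1/8)·R1: [0, -5/8, -45/8]
R3 ← R3 − (5/13)·R2: [0, 0, 0]
2 nonzero rows, so rank(B) = 2.
B has 3 columns; by rank–nullity, nullity = 3 − 2 = 1.

1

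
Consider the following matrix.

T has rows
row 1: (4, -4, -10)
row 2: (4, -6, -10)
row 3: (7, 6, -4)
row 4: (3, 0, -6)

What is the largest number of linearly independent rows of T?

Row reduce to echelon form.
R2 ← R2 − R1: [0, -2, 0]
R3 ← R3 − (7/4)·R1: [0, 13, 27/2]
R4 ← R4 − (3/4)·R1: [0, 3, 3/2]
R3 ← R3 + (13/2)·R2: [0, 0, 27/2]
R4 ← R4 + (3/2)·R2: [0, 0, 3/2]
R4 ← R4 − (1/9)·R3: [0, 0, 0]
Echelon form has 3 nonzero rows, so rank(T) = 3.
The rank gives the maximum number of linearly independent rows: 3.

3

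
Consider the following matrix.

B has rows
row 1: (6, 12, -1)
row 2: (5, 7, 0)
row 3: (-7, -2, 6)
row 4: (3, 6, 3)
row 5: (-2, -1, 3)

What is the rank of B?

3

Row reduce to echelon form.
R2 ← R2 − (5/6)·R1: [0, -3, 5/6]
R3 ← R3 + (7/6)·R1: [0, 12, 29/6]
R4 ← R4 − (1/2)·R1: [0, 0, 7/2]
R5 ← R5 + (1/3)·R1: [0, 3, 8/3]
R3 ← R3 + (4)·R2: [0, 0, 49/6]
R5 ← R5 + R2: [0, 0, 7/2]
R4 ← R4 − (3/7)·R3: [0, 0, 0]
R5 ← R5 − (3/7)·R3: [0, 0, 0]
Echelon form has 3 nonzero rows, so rank(B) = 3.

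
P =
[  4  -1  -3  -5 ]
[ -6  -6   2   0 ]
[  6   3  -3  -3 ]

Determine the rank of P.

Row reduce to echelon form.
R2 ← R2 + (3/2)·R1: [0, -15/2, -5/2, -15/2]
R3 ← R3 − (3/2)·R1: [0, 9/2, 3/2, 9/2]
R3 ← R3 + (3/5)·R2: [0, 0, 0, 0]
Echelon form has 2 nonzero rows, so rank(P) = 2.

2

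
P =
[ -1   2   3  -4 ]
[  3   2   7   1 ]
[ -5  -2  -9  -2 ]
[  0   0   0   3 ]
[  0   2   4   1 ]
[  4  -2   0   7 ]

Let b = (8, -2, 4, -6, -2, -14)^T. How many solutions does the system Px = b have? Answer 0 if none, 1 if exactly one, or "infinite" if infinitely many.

infinite

Row reduce the augmented matrix [P | b].
R2 ← R2 + (3)·R1: [0, 8, 16, -11, 22]
R3 ← R3 − (5)·R1: [0, -12, -24, 18, -36]
R6 ← R6 + (4)·R1: [0, 6, 12, -9, 18]
R3 ← R3 + (3/2)·R2: [0, 0, 0, 3/2, -3]
R5 ← R5 − (1/4)·R2: [0, 0, 0, 15/4, -15/2]
R6 ← R6 − (3/4)·R2: [0, 0, 0, -3/4, 3/2]
R4 ← R4 − (2)·R3: [0, 0, 0, 0, 0]
R5 ← R5 − (5/2)·R3: [0, 0, 0, 0, 0]
R6 ← R6 + (1/2)·R3: [0, 0, 0, 0, 0]
The echelon form has 3 nonzero rows, and every pivot lies in the first 4 columns, so rank(P) = rank([P|b]) = 3.
The system is consistent.
rank = 3 < 4 unknowns, so there are infinitely many solutions.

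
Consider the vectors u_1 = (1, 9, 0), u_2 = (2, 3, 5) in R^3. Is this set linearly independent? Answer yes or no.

yes

Form the matrix with these vectors as rows and row reduce.
R2 ← R2 − (2)·R1: [0, -15, 5]
2 nonzero rows, so the 2 vectors span a space of dimension 2.
Since 2 = 2, the vectors are linearly independent.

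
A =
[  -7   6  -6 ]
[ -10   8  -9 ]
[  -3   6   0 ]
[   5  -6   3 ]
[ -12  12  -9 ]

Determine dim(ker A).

Row reduce to echelon form.
R2 ← R2 − (10/7)·R1: [0, -4/7, -3/7]
R3 ← R3 − (3/7)·R1: [0, 24/7, 18/7]
R4 ← R4 + (5/7)·R1: [0, -12/7, -9/7]
R5 ← R5 − (12/7)·R1: [0, 12/7, 9/7]
R3 ← R3 + (6)·R2: [0, 0, 0]
R4 ← R4 − (3)·R2: [0, 0, 0]
R5 ← R5 + (3)·R2: [0, 0, 0]
2 nonzero rows, so rank(A) = 2.
A has 3 columns; by rank–nullity, nullity = 3 − 2 = 1.

1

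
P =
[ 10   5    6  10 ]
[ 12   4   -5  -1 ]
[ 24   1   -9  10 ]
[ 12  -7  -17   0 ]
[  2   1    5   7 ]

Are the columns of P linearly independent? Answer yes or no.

Row reduce P to echelon form.
R2 ← R2 − (6/5)·R1: [0, -2, -61/5, -13]
R3 ← R3 − (12/5)·R1: [0, -11, -117/5, -14]
R4 ← R4 − (6/5)·R1: [0, -13, -121/5, -12]
R5 ← R5 − (1/5)·R1: [0, 0, 19/5, 5]
R3 ← R3 − (11/2)·R2: [0, 0, 437/10, 115/2]
R4 ← R4 − (13/2)·R2: [0, 0, 551/10, 145/2]
R4 ← R4 − (29/23)·R3: [0, 0, 0, 0]
R5 ← R5 − (2/23)·R3: [0, 0, 0, 0]
3 pivots among 4 columns.
Only 3 < 4 pivot columns, so the columns are linearly dependent.

no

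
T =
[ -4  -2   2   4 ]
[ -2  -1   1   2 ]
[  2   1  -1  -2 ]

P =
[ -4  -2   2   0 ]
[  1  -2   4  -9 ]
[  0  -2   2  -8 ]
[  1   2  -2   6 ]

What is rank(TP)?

1

First compute TP:
[[ 18,  16, -20,  26],
 [  9,   8, -10,  13],
 [ -9,  -8,  10, -13]]
Now row reduce the product.
R2 ← R2 − (1/2)·R1: [0, 0, 0, 0]
R3 ← R3 + (1/2)·R1: [0, 0, 0, 0]
1 nonzero row, so rank(TP) = 1.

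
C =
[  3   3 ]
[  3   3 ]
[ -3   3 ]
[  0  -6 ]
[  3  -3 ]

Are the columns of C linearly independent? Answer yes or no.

Row reduce C to echelon form.
R2 ← R2 − R1: [0, 0]
R3 ← R3 + R1: [0, 6]
R5 ← R5 − R1: [0, -6]
Swap R2 ↔ R3
R4 ← R4 + R2: [0, 0]
R5 ← R5 + R2: [0, 0]
2 pivots among 2 columns.
Every column is a pivot column, so the columns are linearly independent.

yes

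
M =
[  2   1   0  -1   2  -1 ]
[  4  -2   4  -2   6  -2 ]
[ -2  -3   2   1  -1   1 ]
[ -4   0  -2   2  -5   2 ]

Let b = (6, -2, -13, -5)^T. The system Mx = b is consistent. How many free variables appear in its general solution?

Row reduce the augmented matrix [M | b].
R2 ← R2 − (2)·R1: [0, -4, 4, 0, 2, 0, -14]
R3 ← R3 + R1: [0, -2, 2, 0, 1, 0, -7]
R4 ← R4 + (2)·R1: [0, 2, -2, 0, -1, 0, 7]
R3 ← R3 − (1/2)·R2: [0, 0, 0, 0, 0, 0, 0]
R4 ← R4 + (1/2)·R2: [0, 0, 0, 0, 0, 0, 0]
The echelon form has 2 nonzero rows, and every pivot lies in the first 6 columns, so rank(M) = rank([M|b]) = 2.
The system is consistent.
Free variables = (unknowns) − (rank) = 6 − 2 = 4.

4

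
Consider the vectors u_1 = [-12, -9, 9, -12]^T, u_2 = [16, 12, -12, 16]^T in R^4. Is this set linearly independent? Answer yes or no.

Form the matrix with these vectors as rows and row reduce.
R2 ← R2 + (4/3)·R1: [0, 0, 0, 0]
1 nonzero row, so the 2 vectors span a space of dimension 1.
Since 1 < 2, the vectors are linearly dependent.

no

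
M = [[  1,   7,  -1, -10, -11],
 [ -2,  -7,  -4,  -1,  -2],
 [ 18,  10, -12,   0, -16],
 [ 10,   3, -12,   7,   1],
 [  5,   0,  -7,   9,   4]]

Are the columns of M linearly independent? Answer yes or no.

Row reduce M to echelon form.
R2 ← R2 + (2)·R1: [0, 7, -6, -21, -24]
R3 ← R3 − (18)·R1: [0, -116, 6, 180, 182]
R4 ← R4 − (10)·R1: [0, -67, -2, 107, 111]
R5 ← R5 − (5)·R1: [0, -35, -2, 59, 59]
R3 ← R3 + (116/7)·R2: [0, 0, -654/7, -168, -1510/7]
R4 ← R4 + (67/7)·R2: [0, 0, -416/7, -94, -831/7]
R5 ← R5 + (5)·R2: [0, 0, -32, -46, -61]
R4 ← R4 − (208/327)·R3: [0, 0, 0, 1402/109, 6049/327]
R5 ← R5 − (112/327)·R3: [0, 0, 0, 1258/109, 4213/327]
R5 ← R5 − (629/701)·R4: [0, 0, 0, 0, -2604/701]
5 pivots among 5 columns.
Every column is a pivot column, so the columns are linearly independent.

yes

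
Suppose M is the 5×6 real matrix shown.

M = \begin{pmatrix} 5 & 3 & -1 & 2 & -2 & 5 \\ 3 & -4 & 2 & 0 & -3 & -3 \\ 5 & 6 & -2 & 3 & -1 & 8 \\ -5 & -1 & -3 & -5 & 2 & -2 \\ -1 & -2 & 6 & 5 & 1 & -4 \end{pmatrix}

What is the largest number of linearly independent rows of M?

Row reduce to echelon form.
R2 ← R2 − (3/5)·R1: [0, -29/5, 13/5, -6/5, -9/5, -6]
R3 ← R3 − R1: [0, 3, -1, 1, 1, 3]
R4 ← R4 + R1: [0, 2, -4, -3, 0, 3]
R5 ← R5 + (1/5)·R1: [0, -7/5, 29/5, 27/5, 3/5, -3]
R3 ← R3 + (15/29)·R2: [0, 0, 10/29, 11/29, 2/29, -3/29]
R4 ← R4 + (10/29)·R2: [0, 0, -90/29, -99/29, -18/29, 27/29]
R5 ← R5 − (7/29)·R2: [0, 0, 150/29, 165/29, 30/29, -45/29]
R4 ← R4 + (9)·R3: [0, 0, 0, 0, 0, 0]
R5 ← R5 − (15)·R3: [0, 0, 0, 0, 0, 0]
Echelon form has 3 nonzero rows, so rank(M) = 3.
The rank gives the maximum number of linearly independent rows: 3.

3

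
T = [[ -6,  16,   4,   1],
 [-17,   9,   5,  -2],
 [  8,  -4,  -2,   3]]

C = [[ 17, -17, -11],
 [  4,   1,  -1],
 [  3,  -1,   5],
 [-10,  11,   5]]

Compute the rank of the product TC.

3

First compute TC:
[[-36, 125,  75],
 [-218, 271, 193],
 [ 84, -105, -79]]
Now row reduce the product.
R2 ← R2 − (109/18)·R1: [0, -8747/18, -1567/6]
R3 ← R3 + (7/3)·R1: [0, 560/3, 96]
R3 ← R3 + (3360/8747)·R2: [0, 0, -37808/8747]
3 nonzero rows, so rank(TC) = 3.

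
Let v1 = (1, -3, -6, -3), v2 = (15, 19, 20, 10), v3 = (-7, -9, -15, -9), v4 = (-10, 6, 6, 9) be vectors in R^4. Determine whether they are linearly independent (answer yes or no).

yes

Form the matrix with these vectors as rows and row reduce.
R2 ← R2 − (15)·R1: [0, 64, 110, 55]
R3 ← R3 + (7)·R1: [0, -30, -57, -30]
R4 ← R4 + (10)·R1: [0, -24, -54, -21]
R3 ← R3 + (15/32)·R2: [0, 0, -87/16, -135/32]
R4 ← R4 + (3/8)·R2: [0, 0, -51/4, -3/8]
R4 ← R4 − (68/29)·R3: [0, 0, 0, 276/29]
4 nonzero rows, so the 4 vectors span a space of dimension 4.
Since 4 = 4, the vectors are linearly independent.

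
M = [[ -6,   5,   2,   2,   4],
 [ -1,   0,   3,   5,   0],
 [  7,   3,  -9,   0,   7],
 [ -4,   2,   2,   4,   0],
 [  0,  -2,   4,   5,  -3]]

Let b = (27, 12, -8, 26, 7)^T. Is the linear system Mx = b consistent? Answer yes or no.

yes

Row reduce the augmented matrix [M | b].
R2 ← R2 − (1/6)·R1: [0, -5/6, 8/3, 14/3, -2/3, 15/2]
R3 ← R3 + (7/6)·R1: [0, 53/6, -20/3, 7/3, 35/3, 47/2]
R4 ← R4 − (2/3)·R1: [0, -4/3, 2/3, 8/3, -8/3, 8]
R3 ← R3 + (53/5)·R2: [0, 0, 108/5, 259/5, 23/5, 103]
R4 ← R4 − (8/5)·R2: [0, 0, -18/5, -24/5, -8/5, -4]
R5 ← R5 − (12/5)·R2: [0, 0, -12/5, -31/5, -7/5, -11]
R4 ← R4 + (1/6)·R3: [0, 0, 0, 23/6, -5/6, 79/6]
R5 ← R5 + (1/9)·R3: [0, 0, 0, -4/9, -8/9, 4/9]
R5 ← R5 + (8/69)·R4: [0, 0, 0, 0, -68/69, 136/69]
The echelon form has 5 nonzero rows, and every pivot lies in the first 5 columns, so rank(M) = rank([M|b]) = 5.
The system is consistent.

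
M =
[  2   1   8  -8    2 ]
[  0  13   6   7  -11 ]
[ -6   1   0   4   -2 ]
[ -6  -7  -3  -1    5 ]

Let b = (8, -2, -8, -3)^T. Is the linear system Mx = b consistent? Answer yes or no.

no

Row reduce the augmented matrix [M | b].
R3 ← R3 + (3)·R1: [0, 4, 24, -20, 4, 16]
R4 ← R4 + (3)·R1: [0, -4, 21, -25, 11, 21]
R3 ← R3 − (4/13)·R2: [0, 0, 288/13, -288/13, 96/13, 216/13]
R4 ← R4 + (4/13)·R2: [0, 0, 297/13, -297/13, 99/13, 265/13]
R4 ← R4 − (33/32)·R3: [0, 0, 0, 0, 0, 13/4]
The echelon form has 4 nonzero rows; the last pivot sits in the augmented column, so rank(M) = 3 but rank([M|b]) = 4.
Since the ranks differ, the system is inconsistent.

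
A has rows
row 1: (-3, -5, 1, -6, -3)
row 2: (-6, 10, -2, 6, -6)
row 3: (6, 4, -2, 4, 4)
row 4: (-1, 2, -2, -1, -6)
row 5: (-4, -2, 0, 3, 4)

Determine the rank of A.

Row reduce to echelon form.
R2 ← R2 − (2)·R1: [0, 20, -4, 18, 0]
R3 ← R3 + (2)·R1: [0, -6, 0, -8, -2]
R4 ← R4 − (1/3)·R1: [0, 11/3, -7/3, 1, -5]
R5 ← R5 − (4/3)·R1: [0, 14/3, -4/3, 11, 8]
R3 ← R3 + (3/10)·R2: [0, 0, -6/5, -13/5, -2]
R4 ← R4 − (11/60)·R2: [0, 0, -8/5, -23/10, -5]
R5 ← R5 − (7/30)·R2: [0, 0, -2/5, 34/5, 8]
R4 ← R4 − (4/3)·R3: [0, 0, 0, 7/6, -7/3]
R5 ← R5 − (1/3)·R3: [0, 0, 0, 23/3, 26/3]
R5 ← R5 − (46/7)·R4: [0, 0, 0, 0, 24]
Echelon form has 5 nonzero rows, so rank(A) = 5.

5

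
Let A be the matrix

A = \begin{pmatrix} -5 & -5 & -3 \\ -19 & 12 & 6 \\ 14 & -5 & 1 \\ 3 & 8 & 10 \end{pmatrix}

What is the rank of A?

3

Row reduce to echelon form.
R2 ← R2 − (19/5)·R1: [0, 31, 87/5]
R3 ← R3 + (14/5)·R1: [0, -19, -37/5]
R4 ← R4 + (3/5)·R1: [0, 5, 41/5]
R3 ← R3 + (19/31)·R2: [0, 0, 506/155]
R4 ← R4 − (5/31)·R2: [0, 0, 836/155]
R4 ← R4 − (38/23)·R3: [0, 0, 0]
Echelon form has 3 nonzero rows, so rank(A) = 3.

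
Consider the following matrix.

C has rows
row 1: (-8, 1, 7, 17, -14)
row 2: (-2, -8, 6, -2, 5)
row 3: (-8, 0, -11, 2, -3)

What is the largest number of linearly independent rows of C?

3

Row reduce to echelon form.
R2 ← R2 − (1/4)·R1: [0, -33/4, 17/4, -25/4, 17/2]
R3 ← R3 − R1: [0, -1, -18, -15, 11]
R3 ← R3 − (4/33)·R2: [0, 0, -611/33, -470/33, 329/33]
Echelon form has 3 nonzero rows, so rank(C) = 3.
The rank gives the maximum number of linearly independent rows: 3.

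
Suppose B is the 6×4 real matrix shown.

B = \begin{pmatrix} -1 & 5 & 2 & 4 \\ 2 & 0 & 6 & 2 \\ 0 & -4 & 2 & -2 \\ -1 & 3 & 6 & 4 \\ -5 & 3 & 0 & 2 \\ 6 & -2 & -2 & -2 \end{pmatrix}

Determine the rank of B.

3

Row reduce to echelon form.
R2 ← R2 + (2)·R1: [0, 10, 10, 10]
R4 ← R4 − R1: [0, -2, 4, 0]
R5 ← R5 − (5)·R1: [0, -22, -10, -18]
R6 ← R6 + (6)·R1: [0, 28, 10, 22]
R3 ← R3 + (2/5)·R2: [0, 0, 6, 2]
R4 ← R4 + (1/5)·R2: [0, 0, 6, 2]
R5 ← R5 + (11/5)·R2: [0, 0, 12, 4]
R6 ← R6 − (14/5)·R2: [0, 0, -18, -6]
R4 ← R4 − R3: [0, 0, 0, 0]
R5 ← R5 − (2)·R3: [0, 0, 0, 0]
R6 ← R6 + (3)·R3: [0, 0, 0, 0]
Echelon form has 3 nonzero rows, so rank(B) = 3.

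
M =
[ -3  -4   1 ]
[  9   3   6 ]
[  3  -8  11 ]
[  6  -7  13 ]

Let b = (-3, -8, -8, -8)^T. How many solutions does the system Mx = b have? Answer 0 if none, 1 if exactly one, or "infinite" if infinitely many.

Row reduce the augmented matrix [M | b].
R2 ← R2 + (3)·R1: [0, -9, 9, -17]
R3 ← R3 + R1: [0, -12, 12, -11]
R4 ← R4 + (2)·R1: [0, -15, 15, -14]
R3 ← R3 − (4/3)·R2: [0, 0, 0, 35/3]
R4 ← R4 − (5/3)·R2: [0, 0, 0, 43/3]
R4 ← R4 − (43/35)·R3: [0, 0, 0, 0]
The echelon form has 3 nonzero rows; the last pivot sits in the augmented column, so rank(M) = 2 but rank([M|b]) = 3.
Since the ranks differ, the system is inconsistent.
It has no solutions.

0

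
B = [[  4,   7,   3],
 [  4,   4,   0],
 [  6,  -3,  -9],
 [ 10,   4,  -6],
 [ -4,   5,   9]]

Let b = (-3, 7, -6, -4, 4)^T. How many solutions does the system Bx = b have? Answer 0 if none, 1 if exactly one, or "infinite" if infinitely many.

0

Row reduce the augmented matrix [B | b].
R2 ← R2 − R1: [0, -3, -3, 10]
R3 ← R3 − (3/2)·R1: [0, -27/2, -27/2, -3/2]
R4 ← R4 − (5/2)·R1: [0, -27/2, -27/2, 7/2]
R5 ← R5 + R1: [0, 12, 12, 1]
R3 ← R3 − (9/2)·R2: [0, 0, 0, -93/2]
R4 ← R4 − (9/2)·R2: [0, 0, 0, -83/2]
R5 ← R5 + (4)·R2: [0, 0, 0, 41]
R4 ← R4 − (83/93)·R3: [0, 0, 0, 0]
R5 ← R5 + (82/93)·R3: [0, 0, 0, 0]
The echelon form has 3 nonzero rows; the last pivot sits in the augmented column, so rank(B) = 2 but rank([B|b]) = 3.
Since the ranks differ, the system is inconsistent.
It has no solutions.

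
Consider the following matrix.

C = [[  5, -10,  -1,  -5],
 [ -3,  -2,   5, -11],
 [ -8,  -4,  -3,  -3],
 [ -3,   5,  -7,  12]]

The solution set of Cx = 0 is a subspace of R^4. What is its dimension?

0

Row reduce to echelon form.
R2 ← R2 + (3/5)·R1: [0, -8, 22/5, -14]
R3 ← R3 + (8/5)·R1: [0, -20, -23/5, -11]
R4 ← R4 + (3/5)·R1: [0, -1, -38/5, 9]
R3 ← R3 − (5/2)·R2: [0, 0, -78/5, 24]
R4 ← R4 − (1/8)·R2: [0, 0, -163/20, 43/4]
R4 ← R4 − (163/312)·R3: [0, 0, 0, -93/52]
4 nonzero rows, so rank(C) = 4.
C has 4 columns; by rank–nullity, nullity = 4 − 4 = 0.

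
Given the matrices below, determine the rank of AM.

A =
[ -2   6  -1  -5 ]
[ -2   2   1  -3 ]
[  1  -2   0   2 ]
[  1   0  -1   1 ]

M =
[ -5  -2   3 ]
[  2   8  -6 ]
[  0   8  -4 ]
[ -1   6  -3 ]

2

First compute AM:
[[ 27,  14, -23],
 [ 17,  10, -13],
 [-11,  -6,   9],
 [ -6,  -4,   4]]
Now row reduce the product.
R2 ← R2 − (17/27)·R1: [0, 32/27, 40/27]
R3 ← R3 + (11/27)·R1: [0, -8/27, -10/27]
R4 ← R4 + (2/9)·R1: [0, -8/9, -10/9]
R3 ← R3 + (1/4)·R2: [0, 0, 0]
R4 ← R4 + (3/4)·R2: [0, 0, 0]
2 nonzero rows, so rank(AM) = 2.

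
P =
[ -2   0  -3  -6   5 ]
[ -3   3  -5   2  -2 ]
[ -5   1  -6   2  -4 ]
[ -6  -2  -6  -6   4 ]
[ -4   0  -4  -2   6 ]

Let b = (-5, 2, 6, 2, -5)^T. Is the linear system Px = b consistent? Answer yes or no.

Row reduce the augmented matrix [P | b].
R2 ← R2 − (3/2)·R1: [0, 3, -1/2, 11, -19/2, 19/2]
R3 ← R3 − (5/2)·R1: [0, 1, 3/2, 17, -33/2, 37/2]
R4 ← R4 − (3)·R1: [0, -2, 3, 12, -11, 17]
R5 ← R5 − (2)·R1: [0, 0, 2, 10, -4, 5]
R3 ← R3 − (1/3)·R2: [0, 0, 5/3, 40/3, -40/3, 46/3]
R4 ← R4 + (2/3)·R2: [0, 0, 8/3, 58/3, -52/3, 70/3]
R4 ← R4 − (8/5)·R3: [0, 0, 0, -2, 4, -6/5]
R5 ← R5 − (6/5)·R3: [0, 0, 0, -6, 12, -67/5]
R5 ← R5 − (3)·R4: [0, 0, 0, 0, 0, -49/5]
The echelon form has 5 nonzero rows; the last pivot sits in the augmented column, so rank(P) = 4 but rank([P|b]) = 5.
Since the ranks differ, the system is inconsistent.

no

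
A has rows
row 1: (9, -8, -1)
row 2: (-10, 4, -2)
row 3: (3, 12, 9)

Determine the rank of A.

Row reduce to echelon form.
R2 ← R2 + (10/9)·R1: [0, -44/9, -28/9]
R3 ← R3 − (1/3)·R1: [0, 44/3, 28/3]
R3 ← R3 + (3)·R2: [0, 0, 0]
Echelon form has 2 nonzero rows, so rank(A) = 2.

2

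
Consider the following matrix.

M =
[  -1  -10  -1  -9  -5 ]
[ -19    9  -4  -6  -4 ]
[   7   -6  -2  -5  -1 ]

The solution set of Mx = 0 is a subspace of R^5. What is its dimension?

Row reduce to echelon form.
R2 ← R2 − (19)·R1: [0, 199, 15, 165, 91]
R3 ← R3 + (7)·R1: [0, -76, -9, -68, -36]
R3 ← R3 + (76/199)·R2: [0, 0, -651/199, -992/199, -248/199]
3 nonzero rows, so rank(M) = 3.
M has 5 columns; by rank–nullity, nullity = 5 − 3 = 2.

2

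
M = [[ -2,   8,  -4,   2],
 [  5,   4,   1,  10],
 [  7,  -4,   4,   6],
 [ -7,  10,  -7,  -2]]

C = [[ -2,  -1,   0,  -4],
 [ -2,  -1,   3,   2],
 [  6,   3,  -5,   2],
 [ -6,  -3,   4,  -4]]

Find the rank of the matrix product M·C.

2

First compute MC:
[[-48, -24,  52,   8],
 [-72, -36,  47, -50],
 [-18,  -9,  -8, -52],
 [-36, -18,  57,  42]]
Now row reduce the product.
R2 ← R2 − (3/2)·R1: [0, 0, -31, -62]
R3 ← R3 − (3/8)·R1: [0, 0, -55/2, -55]
R4 ← R4 − (3/4)·R1: [0, 0, 18, 36]
R3 ← R3 − (55/62)·R2: [0, 0, 0, 0]
R4 ← R4 + (18/31)·R2: [0, 0, 0, 0]
2 nonzero rows, so rank(MC) = 2.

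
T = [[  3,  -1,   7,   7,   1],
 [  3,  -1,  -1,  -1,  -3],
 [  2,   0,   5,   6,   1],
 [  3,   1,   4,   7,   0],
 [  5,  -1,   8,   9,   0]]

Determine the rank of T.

3

Row reduce to echelon form.
R2 ← R2 − R1: [0, 0, -8, -8, -4]
R3 ← R3 − (2/3)·R1: [0, 2/3, 1/3, 4/3, 1/3]
R4 ← R4 − R1: [0, 2, -3, 0, -1]
R5 ← R5 − (5/3)·R1: [0, 2/3, -11/3, -8/3, -5/3]
Swap R2 ↔ R3
R4 ← R4 − (3)·R2: [0, 0, -4, -4, -2]
R5 ← R5 − R2: [0, 0, -4, -4, -2]
R4 ← R4 − (1/2)·R3: [0, 0, 0, 0, 0]
R5 ← R5 − (1/2)·R3: [0, 0, 0, 0, 0]
Echelon form has 3 nonzero rows, so rank(T) = 3.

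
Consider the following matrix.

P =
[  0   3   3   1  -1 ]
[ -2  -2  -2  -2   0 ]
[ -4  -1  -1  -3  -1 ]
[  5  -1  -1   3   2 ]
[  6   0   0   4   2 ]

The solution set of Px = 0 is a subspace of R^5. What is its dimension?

Row reduce to echelon form.
Swap R1 ↔ R2
R3 ← R3 − (2)·R1: [0, 3, 3, 1, -1]
R4 ← R4 + (5/2)·R1: [0, -6, -6, -2, 2]
R5 ← R5 + (3)·R1: [0, -6, -6, -2, 2]
R3 ← R3 − R2: [0, 0, 0, 0, 0]
R4 ← R4 + (2)·R2: [0, 0, 0, 0, 0]
R5 ← R5 + (2)·R2: [0, 0, 0, 0, 0]
2 nonzero rows, so rank(P) = 2.
P has 5 columns; by rank–nullity, nullity = 5 − 2 = 3.

3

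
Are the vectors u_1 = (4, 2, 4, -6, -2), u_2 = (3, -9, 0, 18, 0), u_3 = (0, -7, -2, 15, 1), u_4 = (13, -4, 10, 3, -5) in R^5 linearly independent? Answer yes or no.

no

Form the matrix with these vectors as rows and row reduce.
R2 ← R2 − (3/4)·R1: [0, -21/2, -3, 45/2, 3/2]
R4 ← R4 − (13/4)·R1: [0, -21/2, -3, 45/2, 3/2]
R3 ← R3 − (2/3)·R2: [0, 0, 0, 0, 0]
R4 ← R4 − R2: [0, 0, 0, 0, 0]
2 nonzero rows, so the 4 vectors span a space of dimension 2.
Since 2 < 4, the vectors are linearly dependent.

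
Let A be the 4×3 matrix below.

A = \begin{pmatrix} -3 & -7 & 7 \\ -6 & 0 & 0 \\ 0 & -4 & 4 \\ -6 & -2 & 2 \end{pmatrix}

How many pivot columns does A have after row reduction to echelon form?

Row reduce to echelon form.
R2 ← R2 − (2)·R1: [0, 14, -14]
R4 ← R4 − (2)·R1: [0, 12, -12]
R3 ← R3 + (2/7)·R2: [0, 0, 0]
R4 ← R4 − (6/7)·R2: [0, 0, 0]
Echelon form has 2 nonzero rows, so rank(A) = 2.
Each nonzero row contributes one pivot column: 2 pivot columns.

2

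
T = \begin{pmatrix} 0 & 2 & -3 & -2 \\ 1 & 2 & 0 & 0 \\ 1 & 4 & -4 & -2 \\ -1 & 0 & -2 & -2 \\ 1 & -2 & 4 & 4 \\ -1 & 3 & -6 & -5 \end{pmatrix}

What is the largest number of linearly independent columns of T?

Row reduce to echelon form.
Swap R1 ↔ R2
R3 ← R3 − R1: [0, 2, -4, -2]
R4 ← R4 + R1: [0, 2, -2, -2]
R5 ← R5 − R1: [0, -4, 4, 4]
R6 ← R6 + R1: [0, 5, -6, -5]
R3 ← R3 − R2: [0, 0, -1, 0]
R4 ← R4 − R2: [0, 0, 1, 0]
R5 ← R5 + (2)·R2: [0, 0, -2, 0]
R6 ← R6 − (5/2)·R2: [0, 0, 3/2, 0]
R4 ← R4 + R3: [0, 0, 0, 0]
R5 ← R5 − (2)·R3: [0, 0, 0, 0]
R6 ← R6 + (3/2)·R3: [0, 0, 0, 0]
Echelon form has 3 nonzero rows, so rank(T) = 3.
The rank gives the maximum number of linearly independent columns: 3.

3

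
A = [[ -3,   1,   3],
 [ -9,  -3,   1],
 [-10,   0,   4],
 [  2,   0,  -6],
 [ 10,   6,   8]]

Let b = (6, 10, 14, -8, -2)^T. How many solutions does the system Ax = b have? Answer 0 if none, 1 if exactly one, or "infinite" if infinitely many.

Row reduce the augmented matrix [A | b].
R2 ← R2 − (3)·R1: [0, -6, -8, -8]
R3 ← R3 − (10/3)·R1: [0, -10/3, -6, -6]
R4 ← R4 + (2/3)·R1: [0, 2/3, -4, -4]
R5 ← R5 + (10/3)·R1: [0, 28/3, 18, 18]
R3 ← R3 − (5/9)·R2: [0, 0, -14/9, -14/9]
R4 ← R4 + (1/9)·R2: [0, 0, -44/9, -44/9]
R5 ← R5 + (14/9)·R2: [0, 0, 50/9, 50/9]
R4 ← R4 − (22/7)·R3: [0, 0, 0, 0]
R5 ← R5 + (25/7)·R3: [0, 0, 0, 0]
The echelon form has 3 nonzero rows, and every pivot lies in the first 3 columns, so rank(A) = rank([A|b]) = 3.
The system is consistent.
rank = 3 = number of unknowns, so the solution is unique.

1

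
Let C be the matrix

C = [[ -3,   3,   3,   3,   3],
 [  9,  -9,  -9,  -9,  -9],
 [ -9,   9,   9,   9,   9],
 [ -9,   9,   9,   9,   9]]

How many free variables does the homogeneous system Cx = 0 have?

Row reduce to echelon form.
R2 ← R2 + (3)·R1: [0, 0, 0, 0, 0]
R3 ← R3 − (3)·R1: [0, 0, 0, 0, 0]
R4 ← R4 − (3)·R1: [0, 0, 0, 0, 0]
1 nonzero row, so rank(C) = 1.
C has 5 columns; by rank–nullity, nullity = 5 − 1 = 4.

4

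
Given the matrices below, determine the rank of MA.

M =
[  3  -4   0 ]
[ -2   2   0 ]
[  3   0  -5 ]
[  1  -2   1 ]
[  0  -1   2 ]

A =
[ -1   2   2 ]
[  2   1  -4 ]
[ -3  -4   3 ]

First compute MA:
[[-11,   2,  22],
 [  6,  -2, -12],
 [ 12,  26,  -9],
 [ -8,  -4,  13],
 [ -8,  -9,  10]]
Now row reduce the product.
R2 ← R2 + (6/11)·R1: [0, -10/11, 0]
R3 ← R3 + (12/11)·R1: [0, 310/11, 15]
R4 ← R4 − (8/11)·R1: [0, -60/11, -3]
R5 ← R5 − (8/11)·R1: [0, -115/11, -6]
R3 ← R3 + (31)·R2: [0, 0, 15]
R4 ← R4 − (6)·R2: [0, 0, -3]
R5 ← R5 − (23/2)·R2: [0, 0, -6]
R4 ← R4 + (1/5)·R3: [0, 0, 0]
R5 ← R5 + (2/5)·R3: [0, 0, 0]
3 nonzero rows, so rank(MA) = 3.

3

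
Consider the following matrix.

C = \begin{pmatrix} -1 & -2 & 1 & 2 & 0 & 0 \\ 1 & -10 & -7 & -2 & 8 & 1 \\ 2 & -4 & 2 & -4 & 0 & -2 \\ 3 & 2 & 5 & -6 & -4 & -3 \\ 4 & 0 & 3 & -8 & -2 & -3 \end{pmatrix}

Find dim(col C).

Row reduce to echelon form.
R2 ← R2 + R1: [0, -12, -6, 0, 8, 1]
R3 ← R3 + (2)·R1: [0, -8, 4, 0, 0, -2]
R4 ← R4 + (3)·R1: [0, -4, 8, 0, -4, -3]
R5 ← R5 + (4)·R1: [0, -8, 7, 0, -2, -3]
R3 ← R3 − (2/3)·R2: [0, 0, 8, 0, -16/3, -8/3]
R4 ← R4 − (1/3)·R2: [0, 0, 10, 0, -20/3, -10/3]
R5 ← R5 − (2/3)·R2: [0, 0, 11, 0, -22/3, -11/3]
R4 ← R4 − (5/4)·R3: [0, 0, 0, 0, 0, 0]
R5 ← R5 − (11/8)·R3: [0, 0, 0, 0, 0, 0]
Echelon form has 3 nonzero rows, so rank(C) = 3.
The column space has dimension equal to the rank: 3.

3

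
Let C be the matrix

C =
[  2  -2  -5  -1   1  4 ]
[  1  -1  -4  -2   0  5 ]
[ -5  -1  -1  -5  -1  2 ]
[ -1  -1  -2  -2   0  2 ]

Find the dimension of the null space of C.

Row reduce to echelon form.
R2 ← R2 − (1/2)·R1: [0, 0, -3/2, -3/2, -1/2, 3]
R3 ← R3 + (5/2)·R1: [0, -6, -27/2, -15/2, 3/2, 12]
R4 ← R4 + (1/2)·R1: [0, -2, -9/2, -5/2, 1/2, 4]
Swap R2 ↔ R3
R4 ← R4 − (1/3)·R2: [0, 0, 0, 0, 0, 0]
3 nonzero rows, so rank(C) = 3.
C has 6 columns; by rank–nullity, nullity = 6 − 3 = 3.

3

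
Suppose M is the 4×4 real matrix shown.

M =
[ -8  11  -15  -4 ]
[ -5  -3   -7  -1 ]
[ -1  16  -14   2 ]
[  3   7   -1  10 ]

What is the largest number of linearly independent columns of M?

Row reduce to echelon form.
R2 ← R2 − (5/8)·R1: [0, -79/8, 19/8, 3/2]
R3 ← R3 − (1/8)·R1: [0, 117/8, -97/8, 5/2]
R4 ← R4 + (3/8)·R1: [0, 89/8, -53/8, 17/2]
R3 ← R3 + (117/79)·R2: [0, 0, -680/79, 373/79]
R4 ← R4 + (89/79)·R2: [0, 0, -312/79, 805/79]
R4 ← R4 − (39/85)·R3: [0, 0, 0, 682/85]
Echelon form has 4 nonzero rows, so rank(M) = 4.
The rank gives the maximum number of linearly independent columns: 4.

4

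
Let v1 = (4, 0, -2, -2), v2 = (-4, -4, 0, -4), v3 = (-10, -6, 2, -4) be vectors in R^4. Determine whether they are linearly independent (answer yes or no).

Form the matrix with these vectors as rows and row reduce.
R2 ← R2 + R1: [0, -4, -2, -6]
R3 ← R3 + (5/2)·R1: [0, -6, -3, -9]
R3 ← R3 − (3/2)·R2: [0, 0, 0, 0]
2 nonzero rows, so the 3 vectors span a space of dimension 2.
Since 2 < 3, the vectors are linearly dependent.

no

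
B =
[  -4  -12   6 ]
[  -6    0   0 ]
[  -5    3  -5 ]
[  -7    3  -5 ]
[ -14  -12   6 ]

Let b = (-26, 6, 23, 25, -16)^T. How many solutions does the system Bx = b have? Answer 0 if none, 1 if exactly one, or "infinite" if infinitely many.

1

Row reduce the augmented matrix [B | b].
R2 ← R2 − (3/2)·R1: [0, 18, -9, 45]
R3 ← R3 − (5/4)·R1: [0, 18, -25/2, 111/2]
R4 ← R4 − (7/4)·R1: [0, 24, -31/2, 141/2]
R5 ← R5 − (7/2)·R1: [0, 30, -15, 75]
R3 ← R3 − R2: [0, 0, -7/2, 21/2]
R4 ← R4 − (4/3)·R2: [0, 0, -7/2, 21/2]
R5 ← R5 − (5/3)·R2: [0, 0, 0, 0]
R4 ← R4 − R3: [0, 0, 0, 0]
The echelon form has 3 nonzero rows, and every pivot lies in the first 3 columns, so rank(B) = rank([B|b]) = 3.
The system is consistent.
rank = 3 = number of unknowns, so the solution is unique.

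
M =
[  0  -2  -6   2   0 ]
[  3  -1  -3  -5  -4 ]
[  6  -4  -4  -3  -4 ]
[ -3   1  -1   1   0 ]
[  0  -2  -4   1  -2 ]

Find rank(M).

Row reduce to echelon form.
Swap R1 ↔ R2
R3 ← R3 − (2)·R1: [0, -2, 2, 7, 4]
R4 ← R4 + R1: [0, 0, -4, -4, -4]
R3 ← R3 − R2: [0, 0, 8, 5, 4]
R5 ← R5 − R2: [0, 0, 2, -1, -2]
R4 ← R4 + (1/2)·R3: [0, 0, 0, -3/2, -2]
R5 ← R5 − (1/4)·R3: [0, 0, 0, -9/4, -3]
R5 ← R5 − (3/2)·R4: [0, 0, 0, 0, 0]
Echelon form has 4 nonzero rows, so rank(M) = 4.

4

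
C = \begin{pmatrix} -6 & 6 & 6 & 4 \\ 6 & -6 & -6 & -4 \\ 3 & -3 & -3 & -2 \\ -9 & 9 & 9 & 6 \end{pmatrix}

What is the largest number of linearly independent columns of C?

1

Row reduce to echelon form.
R2 ← R2 + R1: [0, 0, 0, 0]
R3 ← R3 + (1/2)·R1: [0, 0, 0, 0]
R4 ← R4 − (3/2)·R1: [0, 0, 0, 0]
Echelon form has 1 nonzero row, so rank(C) = 1.
The rank gives the maximum number of linearly independent columns: 1.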